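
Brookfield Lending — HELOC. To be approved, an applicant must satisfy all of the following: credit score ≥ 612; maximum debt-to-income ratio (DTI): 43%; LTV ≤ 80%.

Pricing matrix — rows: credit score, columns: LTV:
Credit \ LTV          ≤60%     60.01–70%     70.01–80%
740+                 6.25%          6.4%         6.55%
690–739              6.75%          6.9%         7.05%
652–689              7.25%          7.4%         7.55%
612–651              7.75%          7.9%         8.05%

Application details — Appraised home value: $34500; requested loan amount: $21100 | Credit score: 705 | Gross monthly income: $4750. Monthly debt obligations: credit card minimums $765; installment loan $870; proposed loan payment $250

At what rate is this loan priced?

Credit score 705 ≥ 612; Total monthly debts = (765 + 870 + 250) = 1,885. Debt-to-income = 1,885/4,750 = 39.7% — meets 43% limit
Loan-to-value = 21,100/34,500 = 61.2% — pass (80% max)
Row: 705 falls in 690–739. Column: 61.2% falls in 60.01–70%. Rate = 6.9%.

6.9%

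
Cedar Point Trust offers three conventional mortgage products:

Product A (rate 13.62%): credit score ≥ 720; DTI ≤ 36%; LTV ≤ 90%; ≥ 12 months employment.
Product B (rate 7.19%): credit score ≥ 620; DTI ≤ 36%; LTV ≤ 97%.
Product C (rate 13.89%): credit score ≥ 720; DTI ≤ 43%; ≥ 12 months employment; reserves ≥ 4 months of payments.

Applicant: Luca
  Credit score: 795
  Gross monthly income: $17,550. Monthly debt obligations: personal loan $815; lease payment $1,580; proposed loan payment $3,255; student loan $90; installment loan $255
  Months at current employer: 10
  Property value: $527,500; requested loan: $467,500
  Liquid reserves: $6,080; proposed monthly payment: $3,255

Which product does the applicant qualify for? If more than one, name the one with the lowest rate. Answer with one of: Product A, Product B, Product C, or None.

Total debts = (815 + 1,580 + 3,255 + 90 + 255) = 5,995; DTI = 5,995/17,550 = 34.2%.
LTV = 467,500/527,500 = 88.6%.
Reserves = 6,080/3,255 = 1.9 months.
Product A: score 795 ≥ 720; DTI 34.2% ≤ 36%; LTV 88.6% ≤ 90%; employment 10 < 12 mo → does not qualify.
Product B: score 795 ≥ 620; DTI 34.2% ≤ 36%; LTV 88.6% ≤ 97% → qualifies.
Product C: score 795 ≥ 720; DTI 34.2% ≤ 43%; employment 10 < 12 mo; reserves 1.9 < 4 mo → does not qualify.

Product B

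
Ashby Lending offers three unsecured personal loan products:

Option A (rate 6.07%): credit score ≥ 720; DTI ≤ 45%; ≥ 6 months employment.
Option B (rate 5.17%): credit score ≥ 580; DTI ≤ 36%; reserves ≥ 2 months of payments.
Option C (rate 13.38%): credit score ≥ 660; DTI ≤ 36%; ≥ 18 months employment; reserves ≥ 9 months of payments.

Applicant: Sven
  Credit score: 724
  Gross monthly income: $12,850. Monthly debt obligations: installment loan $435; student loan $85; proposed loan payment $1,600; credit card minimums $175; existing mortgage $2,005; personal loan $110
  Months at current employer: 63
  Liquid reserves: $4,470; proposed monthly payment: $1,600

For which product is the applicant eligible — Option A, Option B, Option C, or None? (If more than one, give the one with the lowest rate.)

Option B

Total debts = (435 + 85 + 1,600 + 175 + 2,005 + 110) = 4,410; DTI = 4,410/12,850 = 34.3%.
Reserves = 4,470/1,600 = 2.8 months.
Option A: score 724 ≥ 720; DTI 34.3% ≤ 45%; employment 63 ≥ 6 mo → qualifies.
Option B: score 724 ≥ 580; DTI 34.3% ≤ 36%; reserves 2.8 ≥ 2 mo → qualifies.
Option C: score 724 ≥ 660; DTI 34.3% ≤ 36%; employment 63 ≥ 18 mo; reserves 2.8 < 9 mo → does not qualify.
Qualifying: Option A, Option B. Lowest rate is 5.17% → Option B.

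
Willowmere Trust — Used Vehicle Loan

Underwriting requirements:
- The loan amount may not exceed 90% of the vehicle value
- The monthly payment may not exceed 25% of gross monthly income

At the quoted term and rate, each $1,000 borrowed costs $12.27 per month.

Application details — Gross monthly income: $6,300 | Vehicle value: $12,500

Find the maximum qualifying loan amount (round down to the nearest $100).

$11,200

Payment cap: 25% × $6,300 = $1,575/month.
At $12.27 per $1,000, that supports 1,575/12.27 × 1,000 ≈ $128,361 → $128,300.
LTV cap: 90% × $12,500 = $11,250 → $11,200.
Binding constraint: loan-to-value.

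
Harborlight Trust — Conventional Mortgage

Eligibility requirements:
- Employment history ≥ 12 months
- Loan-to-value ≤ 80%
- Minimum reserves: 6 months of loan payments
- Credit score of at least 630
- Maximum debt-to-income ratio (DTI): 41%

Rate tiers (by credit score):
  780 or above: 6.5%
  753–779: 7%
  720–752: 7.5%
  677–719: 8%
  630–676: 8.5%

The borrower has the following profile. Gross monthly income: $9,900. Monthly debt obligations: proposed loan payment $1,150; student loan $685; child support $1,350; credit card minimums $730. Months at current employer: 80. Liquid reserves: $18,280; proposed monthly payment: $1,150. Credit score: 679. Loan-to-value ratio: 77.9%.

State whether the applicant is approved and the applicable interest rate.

Credit score 679 ≥ 630 (meets minimum)
LTV 77.9% — within 80%
Reserves = 18,280/1,150 = 15.9 months ≥ 6
Employment 80 ≥ 12 months
Total monthly debts = (1,150 + 685 + 1,350 + 730) = 3,915. Debt-to-income = 3,915/9,900 = 39.5% — meets 41% limit
All requirements met. Score 679 falls in the 677–719 tier → 8%.

Approved at 8%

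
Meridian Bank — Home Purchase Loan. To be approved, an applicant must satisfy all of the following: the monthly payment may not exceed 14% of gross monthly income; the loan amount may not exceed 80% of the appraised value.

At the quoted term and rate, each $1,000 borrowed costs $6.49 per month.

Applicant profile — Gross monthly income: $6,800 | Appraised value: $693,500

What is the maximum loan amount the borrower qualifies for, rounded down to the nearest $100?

Payment cap: 14% × $6,800 = $952/month.
At $6.49 per $1,000, that supports 952/6.49 × 1,000 ≈ $146,687 → $146,600.
LTV cap: 80% × $693,500 = $554,800 → $554,800.
Binding constraint: payment-to-income.

$146,600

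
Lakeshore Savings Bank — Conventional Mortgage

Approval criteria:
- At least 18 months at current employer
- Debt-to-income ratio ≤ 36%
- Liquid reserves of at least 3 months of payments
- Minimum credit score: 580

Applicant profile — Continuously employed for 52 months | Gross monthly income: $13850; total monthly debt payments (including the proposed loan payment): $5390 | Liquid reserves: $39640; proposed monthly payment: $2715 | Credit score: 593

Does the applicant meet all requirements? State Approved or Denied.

Employment 52 ≥ 18 months
DTI: 5,390 ÷ 13,850 = 38.9%, exceeds the 36% cap
Reserves = 39,640/2,715 = 14.6 months ≥ 3
Credit score 593 ≥ 580 (meets)
Fails on DTI.

Denied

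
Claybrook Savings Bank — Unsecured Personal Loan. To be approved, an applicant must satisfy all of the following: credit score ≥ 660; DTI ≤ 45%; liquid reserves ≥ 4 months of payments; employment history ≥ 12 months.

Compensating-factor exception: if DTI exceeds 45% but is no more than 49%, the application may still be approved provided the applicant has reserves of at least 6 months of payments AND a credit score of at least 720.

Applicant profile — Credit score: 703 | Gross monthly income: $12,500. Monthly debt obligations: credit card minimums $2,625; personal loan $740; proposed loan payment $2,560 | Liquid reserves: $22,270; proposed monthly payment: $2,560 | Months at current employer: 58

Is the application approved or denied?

Denied

Credit score 703 ≥ 660 (meets base)
Total debts = (2,625 + 740 + 2,560) = 5,925. DTI: 5,925 ÷ 12,500 = 47.4%, over the 45% base limit.
Reserves: 22,270 ÷ 2,560 = 8.7 months (meets 4-month minimum)
Employment 58 ≥ 12 months
47.4% falls in the override range (45%–49%), so the compensating-factor test applies.
Override check — reserves: 8.7 mo (ok); score: 703 (below 720).
Override conditions not both satisfied; exception does not apply.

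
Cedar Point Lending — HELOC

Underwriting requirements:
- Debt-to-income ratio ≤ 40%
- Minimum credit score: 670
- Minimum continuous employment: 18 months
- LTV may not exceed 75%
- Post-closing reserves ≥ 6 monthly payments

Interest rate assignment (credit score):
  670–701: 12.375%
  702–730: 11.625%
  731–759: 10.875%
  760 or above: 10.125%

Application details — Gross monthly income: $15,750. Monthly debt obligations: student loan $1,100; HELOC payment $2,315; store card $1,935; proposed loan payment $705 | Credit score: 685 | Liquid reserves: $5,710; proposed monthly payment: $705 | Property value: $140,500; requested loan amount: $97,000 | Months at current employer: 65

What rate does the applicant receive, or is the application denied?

Credit score 685 ≥ 670 (meets minimum)
Reserves: 5,710 ÷ 705 = 8.1 months (meets 6-month minimum)
Total monthly debts = (1,100 + 2,315 + 1,935 + 705) = 6,055. Debt-to-income = 6,055/15,750 = 38.4% — meets 40% limit
LTV = 97,000/140,500 = 69% ≤ 75%
Employment 65 ≥ 18 months
All requirements met. Score 685 falls in the 670–701 tier → 12.375%.

Approved at 12.375%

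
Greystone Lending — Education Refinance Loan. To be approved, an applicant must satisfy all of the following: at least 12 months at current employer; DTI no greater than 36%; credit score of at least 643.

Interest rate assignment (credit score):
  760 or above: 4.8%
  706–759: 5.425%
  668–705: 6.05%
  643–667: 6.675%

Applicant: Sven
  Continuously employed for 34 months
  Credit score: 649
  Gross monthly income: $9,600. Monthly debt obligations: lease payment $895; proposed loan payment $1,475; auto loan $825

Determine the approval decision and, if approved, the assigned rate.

Credit score 649 ≥ 643 (meets minimum)
Total monthly debts = (895 + 1,475 + 825) = 3,195. DTI: 3,195 ÷ 9,600 = 33.3%, within the 36% cap
Employment 34 ≥ 12 months
All requirements met. Score 649 falls in the 643–667 tier → 6.675%.

Approved at 6.675%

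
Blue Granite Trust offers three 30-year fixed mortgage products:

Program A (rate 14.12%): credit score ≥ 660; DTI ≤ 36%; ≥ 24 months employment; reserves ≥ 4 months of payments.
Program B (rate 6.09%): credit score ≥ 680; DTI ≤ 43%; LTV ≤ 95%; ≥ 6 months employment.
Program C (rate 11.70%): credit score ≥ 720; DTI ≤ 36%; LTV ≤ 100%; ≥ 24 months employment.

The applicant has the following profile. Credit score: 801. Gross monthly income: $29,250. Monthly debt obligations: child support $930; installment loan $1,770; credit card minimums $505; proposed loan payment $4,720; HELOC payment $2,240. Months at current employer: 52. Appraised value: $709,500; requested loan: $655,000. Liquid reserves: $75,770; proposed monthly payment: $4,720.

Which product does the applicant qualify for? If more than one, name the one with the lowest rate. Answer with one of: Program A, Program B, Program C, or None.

Total debts = (930 + 1,770 + 505 + 4,720 + 2,240) = 10,165; DTI = 10,165/29,250 = 34.8%.
LTV = 655,000/709,500 = 92.3%.
Reserves = 75,770/4,720 = 16.1 months.
Program A: score 801 ≥ 660; DTI 34.8% ≤ 36%; employment 52 ≥ 24 mo; reserves 16.1 ≥ 4 mo → qualifies.
Program B: score 801 ≥ 680; DTI 34.8% ≤ 43%; LTV 92.3% ≤ 95%; employment 52 ≥ 6 mo → qualifies.
Program C: score 801 ≥ 720; DTI 34.8% ≤ 36%; LTV 92.3% ≤ 100%; employment 52 ≥ 24 mo → qualifies.
Qualifying: Program A, Program B, Program C. Lowest rate is 6.09% → Program B.

Program B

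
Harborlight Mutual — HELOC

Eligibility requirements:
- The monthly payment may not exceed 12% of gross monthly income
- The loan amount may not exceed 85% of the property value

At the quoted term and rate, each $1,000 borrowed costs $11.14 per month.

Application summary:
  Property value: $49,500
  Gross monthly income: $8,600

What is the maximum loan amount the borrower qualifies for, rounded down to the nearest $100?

$42,000

Payment cap: 12% × $8,600 = $1,032/month.
At $11.14 per $1,000, that supports 1,032/11.14 × 1,000 ≈ $92,639 → $92,600.
LTV cap: 85% × $49,500 = $42,075 → $42,000.
Binding constraint: loan-to-value.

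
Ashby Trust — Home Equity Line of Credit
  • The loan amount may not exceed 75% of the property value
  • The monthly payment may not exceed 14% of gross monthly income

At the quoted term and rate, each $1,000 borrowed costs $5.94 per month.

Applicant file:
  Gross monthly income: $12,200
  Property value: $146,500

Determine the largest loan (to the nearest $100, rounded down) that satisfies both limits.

Payment cap: 14% × $12,200 = $1,708/month.
At $5.94 per $1,000, that supports 1,708/5.94 × 1,000 ≈ $287,542 → $287,500.
LTV cap: 75% × $146,500 = $109,875 → $109,800.
Binding constraint: loan-to-value.

$109,800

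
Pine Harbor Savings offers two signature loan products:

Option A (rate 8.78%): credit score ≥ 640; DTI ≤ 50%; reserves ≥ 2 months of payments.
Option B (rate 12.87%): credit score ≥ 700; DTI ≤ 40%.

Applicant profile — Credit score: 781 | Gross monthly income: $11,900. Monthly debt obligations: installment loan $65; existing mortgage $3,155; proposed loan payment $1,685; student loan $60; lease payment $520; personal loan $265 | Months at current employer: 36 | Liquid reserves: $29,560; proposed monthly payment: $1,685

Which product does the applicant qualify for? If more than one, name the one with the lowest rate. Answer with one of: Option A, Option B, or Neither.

Option A

Total debts = (65 + 3,155 + 1,685 + 60 + 520 + 265) = 5,750; DTI = 5,750/11,900 = 48.3%.
Reserves = 29,560/1,685 = 17.5 months.
Option A: score 781 ≥ 640; DTI 48.3% ≤ 50%; reserves 17.5 ≥ 2 mo → qualifies.
Option B: score 781 ≥ 700; DTI 48.3% > 40% → does not qualify.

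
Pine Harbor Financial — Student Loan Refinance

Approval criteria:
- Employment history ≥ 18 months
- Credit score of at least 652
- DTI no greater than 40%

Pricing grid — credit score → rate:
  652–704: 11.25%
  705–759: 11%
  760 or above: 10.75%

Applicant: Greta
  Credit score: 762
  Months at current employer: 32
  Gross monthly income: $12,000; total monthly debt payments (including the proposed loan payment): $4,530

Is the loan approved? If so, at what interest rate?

Approved at 10.75%

Credit score 762 ≥ 652 (meets minimum)
Employment 32 ≥ 18 months
DTI: 4,530 ÷ 12,000 = 37.8%, within the 40% cap
All requirements met. Score 762 falls in the 760 or above tier → 10.75%.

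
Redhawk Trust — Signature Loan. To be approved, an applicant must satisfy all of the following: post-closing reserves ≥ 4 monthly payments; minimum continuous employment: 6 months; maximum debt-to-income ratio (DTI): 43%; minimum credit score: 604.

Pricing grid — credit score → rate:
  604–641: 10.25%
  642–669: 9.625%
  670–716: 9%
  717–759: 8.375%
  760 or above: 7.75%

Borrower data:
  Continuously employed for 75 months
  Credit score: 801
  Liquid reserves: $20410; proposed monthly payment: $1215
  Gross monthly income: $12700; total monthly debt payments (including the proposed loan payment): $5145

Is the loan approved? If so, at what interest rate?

Approved at 7.75%

Credit score 801 ≥ 604 (meets minimum)
Reserves: 20,410 ÷ 1,215 = 16.8 months (meets 4-month minimum)
Employment 75 ≥ 6 months
DTI: 5,145 ÷ 12,700 = 40.5%, within the 43% cap
All requirements met. Score 801 falls in the 760 or above tier → 7.75%.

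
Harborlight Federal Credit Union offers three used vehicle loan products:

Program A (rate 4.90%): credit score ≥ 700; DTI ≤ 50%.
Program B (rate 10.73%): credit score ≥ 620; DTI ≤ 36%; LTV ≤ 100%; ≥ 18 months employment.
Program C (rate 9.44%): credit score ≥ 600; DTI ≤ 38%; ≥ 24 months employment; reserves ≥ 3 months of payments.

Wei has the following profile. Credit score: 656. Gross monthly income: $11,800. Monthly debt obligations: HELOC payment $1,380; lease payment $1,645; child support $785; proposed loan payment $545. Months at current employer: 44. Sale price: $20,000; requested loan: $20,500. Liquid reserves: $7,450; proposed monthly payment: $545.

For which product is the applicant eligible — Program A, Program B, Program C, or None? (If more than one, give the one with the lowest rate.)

Program C

Total debts = (1,380 + 1,645 + 785 + 545) = 4,355; DTI = 4,355/11,800 = 36.9%.
LTV = 20,500/20,000 = 102.5%.
Reserves = 7,450/545 = 13.7 months.
Program A: score 656 < 700; DTI 36.9% ≤ 50% → does not qualify.
Program B: score 656 ≥ 620; DTI 36.9% > 36%; LTV 102.5% > 100%; employment 44 ≥ 18 mo → does not qualify.
Program C: score 656 ≥ 600; DTI 36.9% ≤ 38%; employment 44 ≥ 24 mo; reserves 13.7 ≥ 3 mo → qualifies.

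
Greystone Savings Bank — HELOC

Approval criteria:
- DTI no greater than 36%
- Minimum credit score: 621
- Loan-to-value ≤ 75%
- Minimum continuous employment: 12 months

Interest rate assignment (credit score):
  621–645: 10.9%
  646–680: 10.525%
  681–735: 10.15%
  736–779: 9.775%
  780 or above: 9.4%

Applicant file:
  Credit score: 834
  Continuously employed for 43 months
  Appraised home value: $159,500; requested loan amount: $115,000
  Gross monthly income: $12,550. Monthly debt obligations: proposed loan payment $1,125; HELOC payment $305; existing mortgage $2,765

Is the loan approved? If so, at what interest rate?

Credit score 834 ≥ 621 (meets minimum)
Employment 43 ≥ 12 months
Loan-to-value = 115,000/159,500 = 72.1% — pass (75% max)
Total monthly debts = (1,125 + 305 + 2,765) = 4,195. Debt-to-income = 4,195/12,550 = 33.4% — meets 36% limit
All requirements met. Score 834 falls in the 780 or above tier → 9.4%.

Approved at 9.4%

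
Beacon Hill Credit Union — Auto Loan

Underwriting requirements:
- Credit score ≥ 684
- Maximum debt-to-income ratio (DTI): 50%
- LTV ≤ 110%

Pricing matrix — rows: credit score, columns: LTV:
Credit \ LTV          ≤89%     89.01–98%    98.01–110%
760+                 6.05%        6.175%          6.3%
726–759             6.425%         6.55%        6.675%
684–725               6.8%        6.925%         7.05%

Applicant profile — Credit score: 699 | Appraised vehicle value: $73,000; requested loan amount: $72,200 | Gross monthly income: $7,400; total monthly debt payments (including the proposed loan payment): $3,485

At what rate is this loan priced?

7.05%

Credit score 699 ≥ 684; DTI: 3,485 ÷ 7,400 = 47.1%, within the 50% cap
LTV = 72,200/73,000 = 98.9% ≤ 110%
Credit 699 → row 684–725; LTV 98.9% → column 98.01–110%. Grid cell → 7.05%.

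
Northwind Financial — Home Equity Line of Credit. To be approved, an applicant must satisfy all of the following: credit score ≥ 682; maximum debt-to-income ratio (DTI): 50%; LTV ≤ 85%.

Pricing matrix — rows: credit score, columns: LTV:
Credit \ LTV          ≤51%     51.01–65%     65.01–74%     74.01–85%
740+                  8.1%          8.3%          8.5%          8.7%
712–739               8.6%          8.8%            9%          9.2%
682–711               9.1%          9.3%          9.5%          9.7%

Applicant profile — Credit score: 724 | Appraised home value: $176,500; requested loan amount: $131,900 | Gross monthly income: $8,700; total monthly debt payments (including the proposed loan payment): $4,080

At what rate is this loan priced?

9.2%

Credit score 724 ≥ 682; Debt-to-income = 4,080/8,700 = 46.9% — meets 50% limit
LTV: 131,900 ÷ 176,500 = 74.7%, within 85% cap
Credit 724 → row 712–739; LTV 74.7% → column 74.01–85%. Grid cell → 9.2%.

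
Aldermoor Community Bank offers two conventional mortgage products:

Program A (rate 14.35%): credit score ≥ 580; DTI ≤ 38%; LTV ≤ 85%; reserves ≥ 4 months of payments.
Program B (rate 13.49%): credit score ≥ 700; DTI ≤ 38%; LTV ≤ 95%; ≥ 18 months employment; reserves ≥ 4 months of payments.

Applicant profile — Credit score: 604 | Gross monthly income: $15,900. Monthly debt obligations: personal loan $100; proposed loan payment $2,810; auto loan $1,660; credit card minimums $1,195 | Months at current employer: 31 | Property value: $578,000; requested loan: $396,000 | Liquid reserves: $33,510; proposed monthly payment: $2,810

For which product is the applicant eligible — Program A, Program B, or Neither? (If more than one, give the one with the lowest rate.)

Program A

Total debts = (100 + 2,810 + 1,660 + 1,195) = 5,765; DTI = 5,765/15,900 = 36.3%.
LTV = 396,000/578,000 = 68.5%.
Reserves = 33,510/2,810 = 11.9 months.
Program A: score 604 ≥ 580; DTI 36.3% ≤ 38%; LTV 68.5% ≤ 85%; reserves 11.9 ≥ 4 mo → qualifies.
Program B: score 604 < 700; DTI 36.3% ≤ 38%; LTV 68.5% ≤ 95%; employment 31 ≥ 18 mo; reserves 11.9 ≥ 4 mo → does not qualify.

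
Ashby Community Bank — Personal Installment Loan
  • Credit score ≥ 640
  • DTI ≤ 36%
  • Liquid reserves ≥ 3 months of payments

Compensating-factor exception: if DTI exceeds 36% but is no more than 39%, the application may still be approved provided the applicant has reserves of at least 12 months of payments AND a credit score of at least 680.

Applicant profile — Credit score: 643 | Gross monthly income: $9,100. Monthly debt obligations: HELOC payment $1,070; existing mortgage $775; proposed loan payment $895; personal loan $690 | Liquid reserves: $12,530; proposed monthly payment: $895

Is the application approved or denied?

Denied

Credit score 643 ≥ 640 (meets base)
Total debts = (1,070 + 775 + 895 + 690) = 3,430. DTI: 3,430 ÷ 9,100 = 37.7%, over the 36% base limit.
Reserves = 12,530/895 = 14.0 months ≥ 3
DTI 37.7% is within the 36%–39% exception band; checking compensating factors.
Override check — reserves: 14.0 mo (ok); score: 643 (below 680).
Compensating-factor requirement not fully met.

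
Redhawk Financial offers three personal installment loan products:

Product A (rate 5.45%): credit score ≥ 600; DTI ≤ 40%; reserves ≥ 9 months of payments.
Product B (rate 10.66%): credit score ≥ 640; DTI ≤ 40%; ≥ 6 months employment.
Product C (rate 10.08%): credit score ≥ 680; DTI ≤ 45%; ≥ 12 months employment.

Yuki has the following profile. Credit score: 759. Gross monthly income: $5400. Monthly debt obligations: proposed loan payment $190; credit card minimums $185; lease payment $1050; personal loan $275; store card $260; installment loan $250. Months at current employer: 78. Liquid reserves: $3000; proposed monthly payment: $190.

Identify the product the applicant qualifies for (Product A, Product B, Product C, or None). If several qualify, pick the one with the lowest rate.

Product C

Total debts = (190 + 185 + 1,050 + 275 + 260 + 250) = 2,210; DTI = 2,210/5,400 = 40.9%.
Reserves = 3,000/190 = 15.8 months.
Product A: score 759 ≥ 600; DTI 40.9% > 40%; reserves 15.8 ≥ 9 mo → does not qualify.
Product B: score 759 ≥ 640; DTI 40.9% > 40%; employment 78 ≥ 6 mo → does not qualify.
Product C: score 759 ≥ 680; DTI 40.9% ≤ 45%; employment 78 ≥ 12 mo → qualifies.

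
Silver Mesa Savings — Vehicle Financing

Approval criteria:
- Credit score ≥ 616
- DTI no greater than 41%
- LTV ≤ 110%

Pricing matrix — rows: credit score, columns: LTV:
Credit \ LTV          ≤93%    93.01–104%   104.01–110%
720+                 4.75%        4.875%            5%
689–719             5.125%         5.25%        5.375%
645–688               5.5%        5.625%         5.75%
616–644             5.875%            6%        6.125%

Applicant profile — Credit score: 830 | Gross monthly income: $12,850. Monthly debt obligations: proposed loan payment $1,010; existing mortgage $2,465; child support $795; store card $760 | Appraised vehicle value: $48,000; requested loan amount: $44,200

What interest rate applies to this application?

Credit score 830 ≥ 616; Total monthly debts = (1,010 + 2,465 + 795 + 760) = 5,030. DTI = 5,030/12,850 = 39.1% ≤ 41%
LTV = 44,200/48,000 = 92.1% ≤ 110%
Score 830 is in the 720+ band; LTV 92.1% is in the ≤93% band → 4.75%.

4.75%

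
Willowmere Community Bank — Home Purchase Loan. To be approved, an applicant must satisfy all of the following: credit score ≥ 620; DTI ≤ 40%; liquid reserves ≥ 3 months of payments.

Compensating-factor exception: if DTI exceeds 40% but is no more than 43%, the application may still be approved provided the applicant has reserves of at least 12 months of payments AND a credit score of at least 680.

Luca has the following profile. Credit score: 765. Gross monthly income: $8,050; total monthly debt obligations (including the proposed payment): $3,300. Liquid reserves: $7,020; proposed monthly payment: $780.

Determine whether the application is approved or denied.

Credit score 765 ≥ 620 (meets base)
DTI = 3,300/8,050 = 41% > 40% — standard DTI limit exceeded.
Liquid reserves cover 7,020/780 = 9.0 months — ≥ 3 required
DTI 41% is within the 40%–43% exception band; checking compensating factors.
Reserves 9.0 < 12 months; credit score 765 ≥ 680.
Compensating-factor requirement not fully met.

Denied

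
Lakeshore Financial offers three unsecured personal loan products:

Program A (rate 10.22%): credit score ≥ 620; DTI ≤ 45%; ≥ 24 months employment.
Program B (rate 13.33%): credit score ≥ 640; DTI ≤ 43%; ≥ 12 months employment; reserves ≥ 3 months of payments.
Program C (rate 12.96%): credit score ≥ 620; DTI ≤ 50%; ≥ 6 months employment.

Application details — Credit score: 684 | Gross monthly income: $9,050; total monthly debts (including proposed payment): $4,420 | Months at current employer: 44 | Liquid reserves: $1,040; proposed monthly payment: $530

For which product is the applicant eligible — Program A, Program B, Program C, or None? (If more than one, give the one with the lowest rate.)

Program C

DTI = 4,420/9,050 = 48.8%.
Reserves = 1,040/530 = 2.0 months.
Program A: score 684 ≥ 620; DTI 48.8% > 45%; employment 44 ≥ 24 mo → does not qualify.
Program B: score 684 ≥ 640; DTI 48.8% > 43%; employment 44 ≥ 12 mo; reserves 2.0 < 3 mo → does not qualify.
Program C: score 684 ≥ 620; DTI 48.8% ≤ 50%; employment 44 ≥ 6 mo → qualifies.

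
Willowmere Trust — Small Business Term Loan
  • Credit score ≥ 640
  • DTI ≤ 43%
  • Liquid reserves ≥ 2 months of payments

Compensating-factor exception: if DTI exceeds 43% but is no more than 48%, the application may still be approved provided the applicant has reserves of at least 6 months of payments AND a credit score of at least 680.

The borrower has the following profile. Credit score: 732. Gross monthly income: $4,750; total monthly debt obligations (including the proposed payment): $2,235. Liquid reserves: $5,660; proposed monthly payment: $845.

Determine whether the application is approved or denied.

Credit score 732 ≥ 640 (meets base)
DTI = 2,235/4,750 = 47.1% > 43% — standard DTI limit exceeded.
Liquid reserves cover 5,660/845 = 6.7 months — ≥ 2 required
47.1% falls in the override range (43%–48%), so the compensating-factor test applies.
Reserves 6.7 ≥ 6 months; credit score 732 ≥ 680.
Both compensating conditions met → exception applies.

Approved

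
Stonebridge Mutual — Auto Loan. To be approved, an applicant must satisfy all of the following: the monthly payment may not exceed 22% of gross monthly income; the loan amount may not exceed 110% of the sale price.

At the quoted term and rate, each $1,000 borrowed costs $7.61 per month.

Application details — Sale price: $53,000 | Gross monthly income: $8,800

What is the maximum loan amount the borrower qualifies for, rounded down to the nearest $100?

$58,300

Payment cap: 22% × $8,800 = $1,936/month.
At $7.61 per $1,000, that supports 1,936/7.61 × 1,000 ≈ $254,402 → $254,400.
LTV cap: 110% × $53,000 = $58,300 → $58,300.
Binding constraint: loan-to-value.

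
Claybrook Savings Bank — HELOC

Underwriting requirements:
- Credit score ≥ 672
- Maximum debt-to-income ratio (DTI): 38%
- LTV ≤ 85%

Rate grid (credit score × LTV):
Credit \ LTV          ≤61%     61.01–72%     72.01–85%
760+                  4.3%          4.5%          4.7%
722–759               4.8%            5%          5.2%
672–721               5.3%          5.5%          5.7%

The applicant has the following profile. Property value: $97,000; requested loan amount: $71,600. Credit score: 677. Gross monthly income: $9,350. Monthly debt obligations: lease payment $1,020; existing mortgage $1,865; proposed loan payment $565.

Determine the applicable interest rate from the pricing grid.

5.7%

Credit score 677 ≥ 672; Total monthly debts = (1,020 + 1,865 + 565) = 3,450. Debt-to-income = 3,450/9,350 = 36.9% — meets 38% limit
LTV: 71,600 ÷ 97,000 = 73.8%, within 85% cap
Credit 677 → row 672–721; LTV 73.8% → column 72.01–85%. Grid cell → 5.7%.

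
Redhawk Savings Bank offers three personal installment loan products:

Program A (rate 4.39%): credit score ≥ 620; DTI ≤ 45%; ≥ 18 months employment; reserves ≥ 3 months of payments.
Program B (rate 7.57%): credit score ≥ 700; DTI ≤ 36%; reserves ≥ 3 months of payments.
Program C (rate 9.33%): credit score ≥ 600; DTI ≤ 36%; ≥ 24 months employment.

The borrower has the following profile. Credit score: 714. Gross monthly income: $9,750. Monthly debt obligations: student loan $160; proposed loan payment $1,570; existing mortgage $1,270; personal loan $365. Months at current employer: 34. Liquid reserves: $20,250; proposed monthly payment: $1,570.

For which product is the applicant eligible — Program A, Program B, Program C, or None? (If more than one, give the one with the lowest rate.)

Total debts = (160 + 1,570 + 1,270 + 365) = 3,365; DTI = 3,365/9,750 = 34.5%.
Reserves = 20,250/1,570 = 12.9 months.
Program A: score 714 ≥ 620; DTI 34.5% ≤ 45%; employment 34 ≥ 18 mo; reserves 12.9 ≥ 3 mo → qualifies.
Program B: score 714 ≥ 700; DTI 34.5% ≤ 36%; reserves 12.9 ≥ 3 mo → qualifies.
Program C: score 714 ≥ 600; DTI 34.5% ≤ 36%; employment 34 ≥ 24 mo → qualifies.
Qualifying: Program A, Program B, Program C. Lowest rate is 4.39% → Program A.

Program A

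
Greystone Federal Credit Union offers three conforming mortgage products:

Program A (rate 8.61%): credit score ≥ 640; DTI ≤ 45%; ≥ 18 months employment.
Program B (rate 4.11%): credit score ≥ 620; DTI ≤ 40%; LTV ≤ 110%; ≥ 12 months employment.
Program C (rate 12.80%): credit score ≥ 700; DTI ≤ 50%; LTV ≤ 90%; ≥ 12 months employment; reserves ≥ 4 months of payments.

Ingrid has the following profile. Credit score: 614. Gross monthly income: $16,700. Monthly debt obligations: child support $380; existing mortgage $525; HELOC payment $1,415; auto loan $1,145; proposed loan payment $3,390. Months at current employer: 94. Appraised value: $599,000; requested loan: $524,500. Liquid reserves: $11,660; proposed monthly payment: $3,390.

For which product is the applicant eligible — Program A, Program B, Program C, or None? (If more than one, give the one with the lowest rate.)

Total debts = (380 + 525 + 1,415 + 1,145 + 3,390) = 6,855; DTI = 6,855/16,700 = 41%.
LTV = 524,500/599,000 = 87.6%.
Reserves = 11,660/3,390 = 3.4 months.
Program A: score 614 < 640; DTI 41% ≤ 45%; employment 94 ≥ 18 mo → does not qualify.
Program B: score 614 < 620; DTI 41% > 40%; LTV 87.6% ≤ 110%; employment 94 ≥ 12 mo → does not qualify.
Program C: score 614 < 700; DTI 41% ≤ 50%; LTV 87.6% ≤ 90%; employment 94 ≥ 12 mo; reserves 3.4 < 4 mo → does not qualify.

None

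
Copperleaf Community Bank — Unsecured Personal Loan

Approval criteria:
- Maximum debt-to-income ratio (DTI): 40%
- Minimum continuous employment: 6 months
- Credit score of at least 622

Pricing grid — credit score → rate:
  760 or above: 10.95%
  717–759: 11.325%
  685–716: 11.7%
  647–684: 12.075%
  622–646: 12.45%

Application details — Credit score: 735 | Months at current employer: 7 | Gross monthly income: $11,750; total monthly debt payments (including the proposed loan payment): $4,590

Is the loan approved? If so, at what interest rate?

Approved at 11.325%

Credit score 735 ≥ 622 (meets minimum)
Employment 7 ≥ 6 months
DTI: 4,590 ÷ 11,750 = 39.1%, within the 40% cap
All requirements met. Score 735 falls in the 717–759 tier → 11.325%.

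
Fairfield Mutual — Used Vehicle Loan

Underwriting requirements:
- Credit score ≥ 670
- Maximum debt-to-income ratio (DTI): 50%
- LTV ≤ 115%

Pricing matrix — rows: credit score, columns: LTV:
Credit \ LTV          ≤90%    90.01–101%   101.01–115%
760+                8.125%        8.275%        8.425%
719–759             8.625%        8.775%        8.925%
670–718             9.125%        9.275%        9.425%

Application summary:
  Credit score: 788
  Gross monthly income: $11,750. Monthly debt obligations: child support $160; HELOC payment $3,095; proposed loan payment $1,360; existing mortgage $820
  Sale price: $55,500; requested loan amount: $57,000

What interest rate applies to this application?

8.425%

Credit score 788 ≥ 670; Total monthly debts = (160 + 3,095 + 1,360 + 820) = 5,435. DTI: 5,435 ÷ 11,750 = 46.3%, within the 50% cap
LTV = 57,000/55,500 = 102.7% ≤ 115%
Row: 788 falls in 760+. Column: 102.7% falls in 101.01–115%. Rate = 8.425%.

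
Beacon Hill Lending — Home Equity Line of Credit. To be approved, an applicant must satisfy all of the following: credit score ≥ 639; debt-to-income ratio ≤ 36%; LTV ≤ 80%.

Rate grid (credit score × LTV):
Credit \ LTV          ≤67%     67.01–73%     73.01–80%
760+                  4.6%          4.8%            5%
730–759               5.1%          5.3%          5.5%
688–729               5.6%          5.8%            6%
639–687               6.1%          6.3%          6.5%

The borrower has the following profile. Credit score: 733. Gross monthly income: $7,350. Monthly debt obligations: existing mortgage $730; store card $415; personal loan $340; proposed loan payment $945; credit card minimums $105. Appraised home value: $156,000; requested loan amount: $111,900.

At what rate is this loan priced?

5.3%

Credit score 733 ≥ 639; Total monthly debts = (730 + 415 + 340 + 945 + 105) = 2,535. Debt-to-income = 2,535/7,350 = 34.5% — meets 36% limit
LTV = 111,900/156,000 = 71.7% ≤ 80%
Row: 733 falls in 730–759. Column: 71.7% falls in 67.01–73%. Rate = 5.3%.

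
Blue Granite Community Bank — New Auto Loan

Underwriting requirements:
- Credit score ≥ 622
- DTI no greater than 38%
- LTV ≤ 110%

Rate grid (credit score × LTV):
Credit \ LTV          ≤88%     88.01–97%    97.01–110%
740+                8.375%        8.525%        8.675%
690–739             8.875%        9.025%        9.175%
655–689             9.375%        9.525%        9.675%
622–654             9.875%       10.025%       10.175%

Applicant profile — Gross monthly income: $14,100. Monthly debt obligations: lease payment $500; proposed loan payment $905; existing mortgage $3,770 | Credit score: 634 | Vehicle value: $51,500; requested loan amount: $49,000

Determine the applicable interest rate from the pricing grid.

10.025%

Credit score 634 ≥ 622; Total monthly debts = (500 + 905 + 3,770) = 5,175. DTI = 5,175/14,100 = 36.7% ≤ 38%
LTV: 49,000 ÷ 51,500 = 95.1%, within 110% cap
Row: 634 falls in 622–654. Column: 95.1% falls in 88.01–97%. Rate = 10.025%.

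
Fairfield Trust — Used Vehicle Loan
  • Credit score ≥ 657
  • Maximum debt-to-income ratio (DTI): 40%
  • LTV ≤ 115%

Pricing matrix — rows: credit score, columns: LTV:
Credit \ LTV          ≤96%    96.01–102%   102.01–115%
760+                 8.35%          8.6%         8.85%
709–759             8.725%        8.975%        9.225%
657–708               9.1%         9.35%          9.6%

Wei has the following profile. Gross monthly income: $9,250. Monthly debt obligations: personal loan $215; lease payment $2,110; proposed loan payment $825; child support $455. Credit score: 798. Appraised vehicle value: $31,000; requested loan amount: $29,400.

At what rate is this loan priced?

8.35%

Credit score 798 ≥ 657; Total monthly debts = (215 + 2,110 + 825 + 455) = 3,605. Debt-to-income = 3,605/9,250 = 39% — meets 40% limit
LTV: 29,400 ÷ 31,000 = 94.8%, within 115% cap
Credit 798 → row 760+; LTV 94.8% → column ≤96%. Grid cell → 8.35%.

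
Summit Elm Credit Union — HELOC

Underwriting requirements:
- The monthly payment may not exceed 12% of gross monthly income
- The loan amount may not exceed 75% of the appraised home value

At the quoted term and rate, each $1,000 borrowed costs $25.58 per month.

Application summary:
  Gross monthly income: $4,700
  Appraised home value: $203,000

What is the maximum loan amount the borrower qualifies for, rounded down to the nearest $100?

$22,000

Payment cap: 12% × $4,700 = $564/month.
At $25.58 per $1,000, that supports 564/25.58 × 1,000 ≈ $22,048 → $22,000.
LTV cap: 75% × $203,000 = $152,250 → $152,200.
Binding constraint: payment-to-income.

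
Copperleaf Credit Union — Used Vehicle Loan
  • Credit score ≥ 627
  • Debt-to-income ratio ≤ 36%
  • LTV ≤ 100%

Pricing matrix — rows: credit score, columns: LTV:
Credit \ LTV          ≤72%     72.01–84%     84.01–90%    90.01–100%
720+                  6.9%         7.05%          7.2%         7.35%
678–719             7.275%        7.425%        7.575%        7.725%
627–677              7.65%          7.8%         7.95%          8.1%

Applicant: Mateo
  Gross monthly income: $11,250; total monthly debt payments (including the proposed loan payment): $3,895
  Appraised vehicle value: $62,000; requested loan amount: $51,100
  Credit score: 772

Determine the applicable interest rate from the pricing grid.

7.05%

Credit score 772 ≥ 627; Debt-to-income = 3,895/11,250 = 34.6% — meets 36% limit
LTV = 51,100/62,000 = 82.4% ≤ 100%
Credit 772 → row 720+; LTV 82.4% → column 72.01–84%. Grid cell → 7.05%.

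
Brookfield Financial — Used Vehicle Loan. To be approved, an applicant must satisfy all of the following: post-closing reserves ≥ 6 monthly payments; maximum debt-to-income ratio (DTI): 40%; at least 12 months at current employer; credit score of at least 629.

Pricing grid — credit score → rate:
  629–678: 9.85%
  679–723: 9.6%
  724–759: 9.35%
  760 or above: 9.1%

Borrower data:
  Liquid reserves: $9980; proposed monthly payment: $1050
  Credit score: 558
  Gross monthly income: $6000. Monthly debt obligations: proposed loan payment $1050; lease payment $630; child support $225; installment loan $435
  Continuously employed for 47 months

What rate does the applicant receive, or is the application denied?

Denied

Credit score 558 < 629 (below minimum)
Reserves = 9,980/1,050 = 9.5 months ≥ 6
Total monthly debts = (1,050 + 630 + 225 + 435) = 2,340. DTI = 2,340/6,000 = 39% ≤ 40%
Employment 47 ≥ 12 months
Not all requirements met → denied.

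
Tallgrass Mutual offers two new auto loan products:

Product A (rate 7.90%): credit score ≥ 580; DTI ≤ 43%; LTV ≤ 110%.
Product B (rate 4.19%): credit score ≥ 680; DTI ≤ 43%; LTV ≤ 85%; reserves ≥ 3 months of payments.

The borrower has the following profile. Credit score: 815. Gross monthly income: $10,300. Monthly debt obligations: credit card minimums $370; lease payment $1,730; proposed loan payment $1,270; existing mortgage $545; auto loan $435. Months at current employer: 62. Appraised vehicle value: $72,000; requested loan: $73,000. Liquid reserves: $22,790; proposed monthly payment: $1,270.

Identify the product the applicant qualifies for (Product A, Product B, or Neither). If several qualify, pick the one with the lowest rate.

Total debts = (370 + 1,730 + 1,270 + 545 + 435) = 4,350; DTI = 4,350/10,300 = 42.2%.
LTV = 73,000/72,000 = 101.4%.
Reserves = 22,790/1,270 = 17.9 months.
Product A: score 815 ≥ 580; DTI 42.2% ≤ 43%; LTV 101.4% ≤ 110% → qualifies.
Product B: score 815 ≥ 680; DTI 42.2% ≤ 43%; LTV 101.4% > 85%; reserves 17.9 ≥ 3 mo → does not qualify.

Product A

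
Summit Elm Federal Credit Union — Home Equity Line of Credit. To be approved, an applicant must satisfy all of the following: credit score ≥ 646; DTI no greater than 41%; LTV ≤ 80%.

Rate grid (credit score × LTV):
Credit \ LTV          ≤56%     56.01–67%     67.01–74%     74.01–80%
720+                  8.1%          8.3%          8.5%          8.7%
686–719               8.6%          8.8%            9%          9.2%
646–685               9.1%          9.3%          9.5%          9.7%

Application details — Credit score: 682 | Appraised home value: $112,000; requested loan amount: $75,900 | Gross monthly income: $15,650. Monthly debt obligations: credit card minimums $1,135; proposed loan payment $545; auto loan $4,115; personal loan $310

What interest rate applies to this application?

Credit score 682 ≥ 646; Total monthly debts = (1,135 + 545 + 4,115 + 310) = 6,105. Debt-to-income = 6,105/15,650 = 39% — meets 41% limit
Loan-to-value = 75,900/112,000 = 67.8% — pass (80% max)
Row: 682 falls in 646–685. Column: 67.8% falls in 67.01–74%. Rate = 9.5%.

9.5%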